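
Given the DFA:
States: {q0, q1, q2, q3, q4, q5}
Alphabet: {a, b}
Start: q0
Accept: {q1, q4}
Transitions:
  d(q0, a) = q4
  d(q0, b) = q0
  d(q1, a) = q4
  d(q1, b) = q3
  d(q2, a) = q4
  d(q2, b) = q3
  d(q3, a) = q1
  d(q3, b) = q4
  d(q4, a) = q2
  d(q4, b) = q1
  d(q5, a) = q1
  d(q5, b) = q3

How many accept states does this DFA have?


Accept states listed: {q1, q4}
Counting: q1(1) q4(2)

2


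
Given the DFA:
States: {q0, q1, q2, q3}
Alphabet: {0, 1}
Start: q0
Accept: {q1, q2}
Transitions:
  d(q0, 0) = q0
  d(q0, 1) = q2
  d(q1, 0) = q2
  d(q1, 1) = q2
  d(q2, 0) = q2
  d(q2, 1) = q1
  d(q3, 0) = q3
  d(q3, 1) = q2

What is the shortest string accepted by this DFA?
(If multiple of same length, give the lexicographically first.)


BFS by string length (lex-first path to each state shown):
  len 0: q0<-""
  len 1: q0<-"0", q2<-"1"
Found accept state at length 1.

"1"


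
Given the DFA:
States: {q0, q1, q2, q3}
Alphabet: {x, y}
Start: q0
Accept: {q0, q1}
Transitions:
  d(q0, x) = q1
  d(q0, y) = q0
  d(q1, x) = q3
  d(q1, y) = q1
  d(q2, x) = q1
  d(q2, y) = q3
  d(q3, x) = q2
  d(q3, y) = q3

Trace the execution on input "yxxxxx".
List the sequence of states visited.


Input: yxxxxx
d(q0, y) = q0
d(q0, x) = q1
d(q1, x) = q3
d(q3, x) = q2
d(q2, x) = q1
d(q1, x) = q3


q0 -> q0 -> q1 -> q3 -> q2 -> q1 -> q3


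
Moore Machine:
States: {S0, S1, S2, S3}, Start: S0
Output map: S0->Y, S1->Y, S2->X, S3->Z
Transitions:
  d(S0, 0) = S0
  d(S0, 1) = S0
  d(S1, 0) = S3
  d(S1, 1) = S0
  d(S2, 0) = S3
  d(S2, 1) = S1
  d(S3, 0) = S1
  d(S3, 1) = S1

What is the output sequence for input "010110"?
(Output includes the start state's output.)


Start: S0 (output Y)
  --0--> S0 (output Y)
  --1--> S0 (output Y)
  --0--> S0 (output Y)
  --1--> S0 (output Y)
  --1--> S0 (output Y)
  --0--> S0 (output Y)

"YYYYYYY"


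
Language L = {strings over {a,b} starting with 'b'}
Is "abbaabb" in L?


first symbol = 'a'

No, "abbaabb" is not in L


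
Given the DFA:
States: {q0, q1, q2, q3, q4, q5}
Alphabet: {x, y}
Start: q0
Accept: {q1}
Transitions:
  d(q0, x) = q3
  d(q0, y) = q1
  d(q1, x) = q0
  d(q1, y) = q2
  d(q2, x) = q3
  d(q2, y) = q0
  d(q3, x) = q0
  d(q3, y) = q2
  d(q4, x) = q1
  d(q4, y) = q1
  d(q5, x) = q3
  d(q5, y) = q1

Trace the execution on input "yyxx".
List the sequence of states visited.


Input: yyxx
d(q0, y) = q1
d(q1, y) = q2
d(q2, x) = q3
d(q3, x) = q0


q0 -> q1 -> q2 -> q3 -> q0


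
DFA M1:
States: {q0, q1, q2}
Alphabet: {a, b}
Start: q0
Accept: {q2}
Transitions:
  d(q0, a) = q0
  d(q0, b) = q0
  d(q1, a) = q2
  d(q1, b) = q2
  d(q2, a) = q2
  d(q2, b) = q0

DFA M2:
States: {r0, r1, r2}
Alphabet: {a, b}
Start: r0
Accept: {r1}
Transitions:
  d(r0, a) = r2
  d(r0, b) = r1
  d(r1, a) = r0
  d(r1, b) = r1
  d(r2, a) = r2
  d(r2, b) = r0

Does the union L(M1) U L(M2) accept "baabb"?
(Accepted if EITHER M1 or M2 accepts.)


M1: final=q0 accepted=False
M2: final=r1 accepted=True

Yes, union accepts


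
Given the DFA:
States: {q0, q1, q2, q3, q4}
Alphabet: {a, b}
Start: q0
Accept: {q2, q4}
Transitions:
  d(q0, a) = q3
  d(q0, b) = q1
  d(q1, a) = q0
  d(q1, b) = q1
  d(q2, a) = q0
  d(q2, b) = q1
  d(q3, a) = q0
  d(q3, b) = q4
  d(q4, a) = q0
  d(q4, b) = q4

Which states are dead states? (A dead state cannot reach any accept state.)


Forward reachability from each state:
  q0 -> reaches accept state q4 (live)
  q1 -> reaches accept state q4 (live)
  q2 -> reaches accept state q2 (live)
  q3 -> reaches accept state q4 (live)
  q4 -> reaches accept state q4 (live)

None (all states can reach an accept state)


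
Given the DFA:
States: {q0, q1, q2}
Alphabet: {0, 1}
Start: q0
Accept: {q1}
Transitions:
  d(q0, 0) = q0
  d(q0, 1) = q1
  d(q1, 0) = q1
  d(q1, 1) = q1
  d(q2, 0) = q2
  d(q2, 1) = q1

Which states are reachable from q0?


BFS from q0:
  layer 0: {q0}
  layer 1: {q1}

{q0, q1}


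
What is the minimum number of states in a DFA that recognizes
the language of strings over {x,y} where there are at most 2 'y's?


States: count = 0, 1, ..., 2 (all accepting; 3 states), plus a dead state for count > 2.
Total: 3 + 1 = 4.

4


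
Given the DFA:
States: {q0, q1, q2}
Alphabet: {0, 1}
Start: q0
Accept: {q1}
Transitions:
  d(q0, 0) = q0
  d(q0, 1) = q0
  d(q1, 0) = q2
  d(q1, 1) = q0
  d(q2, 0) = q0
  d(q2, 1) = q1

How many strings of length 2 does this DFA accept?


Enumerating all length-2 strings:
  "00" -> q0 [reject]
  "01" -> q0 [reject]
  "10" -> q0 [reject]
  "11" -> q0 [reject]

0 out of 4


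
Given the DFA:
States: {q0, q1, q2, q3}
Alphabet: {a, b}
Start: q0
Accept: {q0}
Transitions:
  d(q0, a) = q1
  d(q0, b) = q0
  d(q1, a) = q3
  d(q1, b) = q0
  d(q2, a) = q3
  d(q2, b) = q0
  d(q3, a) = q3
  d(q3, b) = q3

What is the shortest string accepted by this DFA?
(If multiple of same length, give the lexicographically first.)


BFS by string length (lex-first path to each state shown):
  len 0: q0<-""
Found accept state at length 0.

"" (empty string)


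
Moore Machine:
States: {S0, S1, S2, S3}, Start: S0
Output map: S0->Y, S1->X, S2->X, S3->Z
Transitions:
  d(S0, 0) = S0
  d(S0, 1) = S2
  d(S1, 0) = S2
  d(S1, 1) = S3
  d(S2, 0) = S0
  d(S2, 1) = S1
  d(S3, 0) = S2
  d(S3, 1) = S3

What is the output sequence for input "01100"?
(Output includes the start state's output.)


Start: S0 (output Y)
  --0--> S0 (output Y)
  --1--> S2 (output X)
  --1--> S1 (output X)
  --0--> S2 (output X)
  --0--> S0 (output Y)

"YYXXXY"


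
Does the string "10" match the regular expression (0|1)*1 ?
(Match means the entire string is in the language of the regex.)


|string| = 2; first = '1'; last = '0'

No, "10" does not match (0|1)*1


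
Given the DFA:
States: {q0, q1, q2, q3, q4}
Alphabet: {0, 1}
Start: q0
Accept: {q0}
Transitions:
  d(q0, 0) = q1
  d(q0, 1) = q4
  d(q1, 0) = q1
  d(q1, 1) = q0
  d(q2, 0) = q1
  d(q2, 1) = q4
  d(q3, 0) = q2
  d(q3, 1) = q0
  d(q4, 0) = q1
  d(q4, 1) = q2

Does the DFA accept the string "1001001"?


Trace: q0 -> q4 -> q1 -> q1 -> q0 -> q1 -> q1 -> q0
Final state: q0
Accept states: {q0}

Yes, accepted (final state q0 is an accept state)


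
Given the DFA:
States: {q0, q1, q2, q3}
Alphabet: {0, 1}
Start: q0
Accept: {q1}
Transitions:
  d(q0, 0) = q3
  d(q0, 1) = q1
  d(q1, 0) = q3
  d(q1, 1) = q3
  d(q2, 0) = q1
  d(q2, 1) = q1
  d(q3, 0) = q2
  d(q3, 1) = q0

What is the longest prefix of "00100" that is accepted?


Run the DFA, marking each prefix where the state is accepting:
  "" -> q0 [reject]
  "0" -> q3 [reject]
  "00" -> q2 [reject]
  "001" -> q1 [accept]
  "0010" -> q3 [reject]
  "00100" -> q2 [reject]

"001"


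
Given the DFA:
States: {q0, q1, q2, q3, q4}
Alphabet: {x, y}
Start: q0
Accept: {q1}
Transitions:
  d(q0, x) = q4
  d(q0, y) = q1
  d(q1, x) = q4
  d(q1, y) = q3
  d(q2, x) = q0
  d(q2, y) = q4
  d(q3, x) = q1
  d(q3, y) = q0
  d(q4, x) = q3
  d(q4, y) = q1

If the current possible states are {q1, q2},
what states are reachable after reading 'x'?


Apply transition on 'x' from each current state:
  d(q1, x) = q4
  d(q2, x) = q0

{q0, q4}


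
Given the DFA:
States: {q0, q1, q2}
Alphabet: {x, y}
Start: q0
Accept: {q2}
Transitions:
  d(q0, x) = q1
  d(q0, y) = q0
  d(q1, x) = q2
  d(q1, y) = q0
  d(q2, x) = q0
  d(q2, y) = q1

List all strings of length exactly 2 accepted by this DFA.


All strings of length 2: 4 total
Accepted: 1

"xx"


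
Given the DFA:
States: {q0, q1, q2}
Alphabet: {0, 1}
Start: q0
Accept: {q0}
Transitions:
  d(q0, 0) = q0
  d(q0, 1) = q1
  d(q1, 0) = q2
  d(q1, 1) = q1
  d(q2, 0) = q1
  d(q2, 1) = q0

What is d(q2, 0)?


Looking up transition d(q2, 0)

q1


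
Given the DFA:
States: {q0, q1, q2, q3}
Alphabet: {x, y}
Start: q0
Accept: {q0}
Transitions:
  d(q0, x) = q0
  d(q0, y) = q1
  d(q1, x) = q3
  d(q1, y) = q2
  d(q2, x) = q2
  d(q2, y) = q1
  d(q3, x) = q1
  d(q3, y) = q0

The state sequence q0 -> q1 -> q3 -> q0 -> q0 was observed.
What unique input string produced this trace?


Trace back each transition to find the symbol:
  q0 --[y]--> q1
  q1 --[x]--> q3
  q3 --[y]--> q0
  q0 --[x]--> q0

"yxyx"


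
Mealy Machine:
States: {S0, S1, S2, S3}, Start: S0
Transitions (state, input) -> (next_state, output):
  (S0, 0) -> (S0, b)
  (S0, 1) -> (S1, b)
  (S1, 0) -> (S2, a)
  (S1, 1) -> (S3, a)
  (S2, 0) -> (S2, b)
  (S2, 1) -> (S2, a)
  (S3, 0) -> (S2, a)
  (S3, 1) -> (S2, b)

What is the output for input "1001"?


Step-by-step:
  (S0, 1) -> (S1, b)
  (S1, 0) -> (S2, a)
  (S2, 0) -> (S2, b)
  (S2, 1) -> (S2, a)

"baba"


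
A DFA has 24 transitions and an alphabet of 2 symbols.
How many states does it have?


Each state has exactly one transition per symbol.
states = transitions / |alphabet| = 24 / 2 = 12

12


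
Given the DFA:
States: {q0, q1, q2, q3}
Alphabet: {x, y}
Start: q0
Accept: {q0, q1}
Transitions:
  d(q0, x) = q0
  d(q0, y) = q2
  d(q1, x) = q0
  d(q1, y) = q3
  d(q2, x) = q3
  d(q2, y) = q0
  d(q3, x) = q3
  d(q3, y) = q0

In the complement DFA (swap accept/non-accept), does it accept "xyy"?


Trace: q0 -> q0 -> q2 -> q0
Final: q0
Original accept: {q0, q1}
Complement: q0 is in original accept

No, complement rejects (original accepts)


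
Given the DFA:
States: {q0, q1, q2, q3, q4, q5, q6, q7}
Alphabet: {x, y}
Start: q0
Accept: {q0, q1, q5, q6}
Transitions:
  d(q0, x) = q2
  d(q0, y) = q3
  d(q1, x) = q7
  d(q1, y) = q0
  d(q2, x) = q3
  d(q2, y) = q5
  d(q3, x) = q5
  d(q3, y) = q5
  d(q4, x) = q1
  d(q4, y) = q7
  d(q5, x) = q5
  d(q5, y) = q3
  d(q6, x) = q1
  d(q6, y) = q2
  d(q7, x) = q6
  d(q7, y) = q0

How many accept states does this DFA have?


Accept states listed: {q0, q1, q5, q6}
Counting: q0(1) q1(2) q5(3) q6(4)

4


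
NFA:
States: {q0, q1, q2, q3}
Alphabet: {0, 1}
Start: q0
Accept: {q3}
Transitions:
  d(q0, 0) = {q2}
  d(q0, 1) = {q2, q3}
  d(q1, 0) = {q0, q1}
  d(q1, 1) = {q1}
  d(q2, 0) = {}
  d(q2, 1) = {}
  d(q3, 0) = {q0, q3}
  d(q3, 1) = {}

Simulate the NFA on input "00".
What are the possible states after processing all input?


Start: {q0}
  --0--> {q2}
  --0--> {}

{} (empty set, no valid transitions)


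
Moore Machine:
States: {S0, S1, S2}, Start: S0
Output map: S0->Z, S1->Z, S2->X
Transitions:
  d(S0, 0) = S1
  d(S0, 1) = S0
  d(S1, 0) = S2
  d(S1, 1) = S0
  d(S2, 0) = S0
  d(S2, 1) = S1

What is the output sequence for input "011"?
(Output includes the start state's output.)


Start: S0 (output Z)
  --0--> S1 (output Z)
  --1--> S0 (output Z)
  --1--> S0 (output Z)

"ZZZZ"


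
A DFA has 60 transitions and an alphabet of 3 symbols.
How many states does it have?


Each state has exactly one transition per symbol.
states = transitions / |alphabet| = 60 / 3 = 20

20


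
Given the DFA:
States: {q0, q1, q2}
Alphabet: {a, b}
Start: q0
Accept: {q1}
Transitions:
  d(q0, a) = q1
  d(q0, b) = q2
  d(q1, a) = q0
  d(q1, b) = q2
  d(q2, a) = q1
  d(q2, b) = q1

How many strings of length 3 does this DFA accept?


Enumerating all length-3 strings:
  "aaa" -> q1 [accept]
  "aab" -> q2 [reject]
  "aba" -> q1 [accept]
  "abb" -> q1 [accept]
  "baa" -> q0 [reject]
  "bab" -> q2 [reject]
  "bba" -> q0 [reject]
  "bbb" -> q2 [reject]

3 out of 8


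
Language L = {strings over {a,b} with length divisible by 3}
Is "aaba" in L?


length = 4; 4 mod 3 = 1

No, "aaba" is not in L


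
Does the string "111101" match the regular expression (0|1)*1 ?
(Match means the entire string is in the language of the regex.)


|string| = 6; first = '1'; last = '1'

Yes, "111101" matches (0|1)*1


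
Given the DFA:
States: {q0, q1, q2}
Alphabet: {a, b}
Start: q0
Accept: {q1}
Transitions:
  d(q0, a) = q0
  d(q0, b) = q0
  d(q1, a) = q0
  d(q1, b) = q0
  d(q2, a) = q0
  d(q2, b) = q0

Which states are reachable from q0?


BFS from q0:
  layer 0: {q0}

{q0}


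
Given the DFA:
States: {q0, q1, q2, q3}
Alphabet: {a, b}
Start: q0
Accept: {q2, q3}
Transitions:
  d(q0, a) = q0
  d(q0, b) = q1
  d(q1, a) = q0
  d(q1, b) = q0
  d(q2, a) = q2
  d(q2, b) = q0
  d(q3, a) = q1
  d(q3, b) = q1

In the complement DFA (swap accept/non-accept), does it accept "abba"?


Trace: q0 -> q0 -> q1 -> q0 -> q0
Final: q0
Original accept: {q2, q3}
Complement: q0 is not in original accept

Yes, complement accepts (original rejects)


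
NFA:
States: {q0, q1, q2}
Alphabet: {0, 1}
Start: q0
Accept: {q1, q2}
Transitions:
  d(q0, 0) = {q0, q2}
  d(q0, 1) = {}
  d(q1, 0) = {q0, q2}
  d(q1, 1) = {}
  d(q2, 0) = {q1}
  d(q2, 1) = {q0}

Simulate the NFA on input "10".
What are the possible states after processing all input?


Start: {q0}
  --1--> {}
  --0--> {}

{} (empty set, no valid transitions)


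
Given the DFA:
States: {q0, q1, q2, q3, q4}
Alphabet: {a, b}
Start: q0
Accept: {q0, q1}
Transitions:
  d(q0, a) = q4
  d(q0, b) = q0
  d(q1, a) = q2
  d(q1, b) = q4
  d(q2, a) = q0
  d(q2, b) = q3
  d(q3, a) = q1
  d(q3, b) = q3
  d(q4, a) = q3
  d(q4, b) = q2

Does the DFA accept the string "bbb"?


Trace: q0 -> q0 -> q0 -> q0
Final state: q0
Accept states: {q0, q1}

Yes, accepted (final state q0 is an accept state)


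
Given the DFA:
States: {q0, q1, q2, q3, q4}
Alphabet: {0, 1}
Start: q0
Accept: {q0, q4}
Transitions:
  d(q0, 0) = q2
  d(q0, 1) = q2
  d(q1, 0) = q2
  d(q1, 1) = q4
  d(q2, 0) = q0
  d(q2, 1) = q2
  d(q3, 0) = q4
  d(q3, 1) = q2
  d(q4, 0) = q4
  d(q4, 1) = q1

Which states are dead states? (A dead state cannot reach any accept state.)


Forward reachability from each state:
  q0 -> reaches accept state q0 (live)
  q1 -> reaches accept state q0 (live)
  q2 -> reaches accept state q0 (live)
  q3 -> reaches accept state q0 (live)
  q4 -> reaches accept state q0 (live)

None (all states can reach an accept state)


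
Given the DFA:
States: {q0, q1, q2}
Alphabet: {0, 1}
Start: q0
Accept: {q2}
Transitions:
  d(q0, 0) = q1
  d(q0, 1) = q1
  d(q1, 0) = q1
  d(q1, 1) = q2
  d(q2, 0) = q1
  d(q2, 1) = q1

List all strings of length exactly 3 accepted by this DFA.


All strings of length 3: 8 total
Accepted: 2

"001", "101"


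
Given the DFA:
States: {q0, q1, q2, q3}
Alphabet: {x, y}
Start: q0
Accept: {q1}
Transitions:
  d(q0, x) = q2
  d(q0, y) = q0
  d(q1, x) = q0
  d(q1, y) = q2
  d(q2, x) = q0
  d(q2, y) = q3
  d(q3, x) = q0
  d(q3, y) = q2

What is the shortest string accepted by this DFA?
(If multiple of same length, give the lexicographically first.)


BFS by string length (lex-first path to each state shown):
  len 0: q0<-""
  len 1: q0<-"y", q2<-"x"
  len 2: q0<-"xx", q2<-"yx", q3<-"xy"
  len 3: q0<-"xxy", q2<-"xxx", q3<-"yxy"
  len 4: q0<-"xxxx", q2<-"xxyx", q3<-"xxxy"
  len 5: q0<-"xxxxy", q2<-"xxxxx", q3<-"xxyxy"
  len 6: q0<-"xxxxxx", q2<-"xxxxyx", q3<-"xxxxxy"
  len 7: q0<-"xxxxxxy", q2<-"xxxxxxx", q3<-"xxxxyxy"
  len 8: q0<-"xxxxxxxx", q2<-"xxxxxxyx", q3<-"xxxxxxxy"

No string accepted (empty language)


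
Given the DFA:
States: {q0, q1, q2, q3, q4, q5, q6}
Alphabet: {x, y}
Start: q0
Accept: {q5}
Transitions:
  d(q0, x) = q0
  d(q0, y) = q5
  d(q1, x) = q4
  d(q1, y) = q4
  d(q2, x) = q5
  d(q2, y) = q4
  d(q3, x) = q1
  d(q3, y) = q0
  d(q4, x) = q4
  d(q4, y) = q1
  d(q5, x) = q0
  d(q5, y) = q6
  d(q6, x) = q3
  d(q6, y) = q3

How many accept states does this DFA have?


Accept states listed: {q5}
Counting: q5(1)

1


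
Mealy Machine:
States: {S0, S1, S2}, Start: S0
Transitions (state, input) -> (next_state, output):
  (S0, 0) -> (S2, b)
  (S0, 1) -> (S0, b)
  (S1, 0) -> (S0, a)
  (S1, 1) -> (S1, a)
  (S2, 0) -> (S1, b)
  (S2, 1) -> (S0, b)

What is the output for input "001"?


Step-by-step:
  (S0, 0) -> (S2, b)
  (S2, 0) -> (S1, b)
  (S1, 1) -> (S1, a)

"bba"


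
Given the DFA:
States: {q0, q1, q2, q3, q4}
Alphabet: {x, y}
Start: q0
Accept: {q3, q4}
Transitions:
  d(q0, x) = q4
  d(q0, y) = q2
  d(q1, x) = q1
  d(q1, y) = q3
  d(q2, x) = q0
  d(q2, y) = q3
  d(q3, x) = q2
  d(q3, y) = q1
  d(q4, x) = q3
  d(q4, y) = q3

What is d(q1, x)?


Looking up transition d(q1, x)

q1


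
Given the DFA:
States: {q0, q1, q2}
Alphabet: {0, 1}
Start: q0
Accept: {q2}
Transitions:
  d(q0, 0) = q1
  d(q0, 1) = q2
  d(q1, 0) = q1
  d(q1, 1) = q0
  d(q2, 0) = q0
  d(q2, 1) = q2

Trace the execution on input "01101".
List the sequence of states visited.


Input: 01101
d(q0, 0) = q1
d(q1, 1) = q0
d(q0, 1) = q2
d(q2, 0) = q0
d(q0, 1) = q2


q0 -> q1 -> q0 -> q2 -> q0 -> q2


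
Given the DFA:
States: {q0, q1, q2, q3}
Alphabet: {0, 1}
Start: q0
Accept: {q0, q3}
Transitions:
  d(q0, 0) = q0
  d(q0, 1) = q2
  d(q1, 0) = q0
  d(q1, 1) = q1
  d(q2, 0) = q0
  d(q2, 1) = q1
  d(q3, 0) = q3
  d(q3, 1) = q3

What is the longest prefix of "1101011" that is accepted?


Run the DFA, marking each prefix where the state is accepting:
  "" -> q0 [accept]
  "1" -> q2 [reject]
  "11" -> q1 [reject]
  "110" -> q0 [accept]
  "1101" -> q2 [reject]
  "11010" -> q0 [accept]
  "110101" -> q2 [reject]
  "1101011" -> q1 [reject]

"11010"


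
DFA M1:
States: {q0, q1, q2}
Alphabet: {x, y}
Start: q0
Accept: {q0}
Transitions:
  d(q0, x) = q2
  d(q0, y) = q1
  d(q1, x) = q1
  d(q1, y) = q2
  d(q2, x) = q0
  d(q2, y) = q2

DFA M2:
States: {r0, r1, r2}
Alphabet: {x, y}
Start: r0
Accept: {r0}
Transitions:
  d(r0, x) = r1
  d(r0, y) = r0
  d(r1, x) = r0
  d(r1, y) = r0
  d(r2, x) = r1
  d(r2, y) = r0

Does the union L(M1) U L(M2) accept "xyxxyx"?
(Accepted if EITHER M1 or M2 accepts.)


M1: final=q0 accepted=True
M2: final=r1 accepted=False

Yes, union accepts


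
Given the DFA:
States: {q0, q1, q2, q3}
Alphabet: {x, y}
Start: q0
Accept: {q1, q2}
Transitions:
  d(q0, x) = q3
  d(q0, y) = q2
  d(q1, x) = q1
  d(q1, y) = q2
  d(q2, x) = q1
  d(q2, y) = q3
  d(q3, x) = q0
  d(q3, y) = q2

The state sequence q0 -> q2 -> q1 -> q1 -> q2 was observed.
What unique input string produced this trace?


Trace back each transition to find the symbol:
  q0 --[y]--> q2
  q2 --[x]--> q1
  q1 --[x]--> q1
  q1 --[y]--> q2

"yxxy"


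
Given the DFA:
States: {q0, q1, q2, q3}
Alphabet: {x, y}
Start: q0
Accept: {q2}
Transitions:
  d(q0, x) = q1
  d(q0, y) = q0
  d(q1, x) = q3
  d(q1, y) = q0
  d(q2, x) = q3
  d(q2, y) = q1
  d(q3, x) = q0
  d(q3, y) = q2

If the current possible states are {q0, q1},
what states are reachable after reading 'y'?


Apply transition on 'y' from each current state:
  d(q0, y) = q0
  d(q1, y) = q0

{q0}


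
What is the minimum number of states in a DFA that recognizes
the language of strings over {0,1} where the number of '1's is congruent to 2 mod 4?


States track (count of '1') mod 4.
Need 4 states: one per remainder 0..3; accept = remainder 2.

4


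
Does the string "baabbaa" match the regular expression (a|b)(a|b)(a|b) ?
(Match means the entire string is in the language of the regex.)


|string| = 7; first = 'b'; last = 'a'

No, "baabbaa" does not match (a|b)(a|b)(a|b)


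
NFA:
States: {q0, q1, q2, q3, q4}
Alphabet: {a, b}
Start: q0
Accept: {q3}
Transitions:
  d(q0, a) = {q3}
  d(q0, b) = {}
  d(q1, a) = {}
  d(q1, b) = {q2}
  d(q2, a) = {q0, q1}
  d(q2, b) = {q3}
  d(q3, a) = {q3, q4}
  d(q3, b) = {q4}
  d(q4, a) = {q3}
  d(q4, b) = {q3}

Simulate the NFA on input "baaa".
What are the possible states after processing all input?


Start: {q0}
  --b--> {}
  --a--> {}
  --a--> {}
  --a--> {}

{} (empty set, no valid transitions)


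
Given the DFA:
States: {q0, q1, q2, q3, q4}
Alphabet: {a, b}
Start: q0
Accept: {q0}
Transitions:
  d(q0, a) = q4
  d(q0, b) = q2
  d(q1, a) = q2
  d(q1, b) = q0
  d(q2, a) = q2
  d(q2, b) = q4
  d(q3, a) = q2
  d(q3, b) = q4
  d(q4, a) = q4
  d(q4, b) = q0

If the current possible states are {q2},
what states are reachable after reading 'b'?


Apply transition on 'b' from each current state:
  d(q2, b) = q4

{q4}


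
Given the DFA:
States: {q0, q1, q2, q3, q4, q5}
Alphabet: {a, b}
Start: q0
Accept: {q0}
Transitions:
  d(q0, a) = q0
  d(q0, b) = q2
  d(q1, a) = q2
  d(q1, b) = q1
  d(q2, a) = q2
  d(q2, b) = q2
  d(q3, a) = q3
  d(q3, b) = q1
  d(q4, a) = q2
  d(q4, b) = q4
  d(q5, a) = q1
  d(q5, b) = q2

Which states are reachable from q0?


BFS from q0:
  layer 0: {q0}
  layer 1: {q2}

{q0, q2}


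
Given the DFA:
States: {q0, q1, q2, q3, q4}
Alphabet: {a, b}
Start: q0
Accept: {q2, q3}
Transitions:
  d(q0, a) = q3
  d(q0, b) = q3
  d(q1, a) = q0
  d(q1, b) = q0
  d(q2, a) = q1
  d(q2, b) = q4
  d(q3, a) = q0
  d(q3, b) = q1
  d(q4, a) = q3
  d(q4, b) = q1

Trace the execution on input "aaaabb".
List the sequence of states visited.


Input: aaaabb
d(q0, a) = q3
d(q3, a) = q0
d(q0, a) = q3
d(q3, a) = q0
d(q0, b) = q3
d(q3, b) = q1


q0 -> q3 -> q0 -> q3 -> q0 -> q3 -> q1


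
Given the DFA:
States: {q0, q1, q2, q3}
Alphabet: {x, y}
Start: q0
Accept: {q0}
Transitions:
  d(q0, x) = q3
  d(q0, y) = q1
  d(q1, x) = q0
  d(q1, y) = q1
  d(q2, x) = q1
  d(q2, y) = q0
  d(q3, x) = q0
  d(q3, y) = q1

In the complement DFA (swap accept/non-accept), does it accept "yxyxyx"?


Trace: q0 -> q1 -> q0 -> q1 -> q0 -> q1 -> q0
Final: q0
Original accept: {q0}
Complement: q0 is in original accept

No, complement rejects (original accepts)


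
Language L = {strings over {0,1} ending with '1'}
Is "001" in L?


last symbol = '1'

Yes, "001" is in L


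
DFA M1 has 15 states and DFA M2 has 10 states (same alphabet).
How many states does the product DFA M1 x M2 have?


Product construction pairs every M1 state with every M2 state.
15 * 10 = 150

150


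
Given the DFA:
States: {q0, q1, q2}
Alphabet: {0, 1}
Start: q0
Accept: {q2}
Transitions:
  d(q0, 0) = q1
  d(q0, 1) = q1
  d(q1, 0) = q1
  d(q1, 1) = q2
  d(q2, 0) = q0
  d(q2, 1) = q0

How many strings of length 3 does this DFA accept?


Enumerating all length-3 strings:
  "000" -> q1 [reject]
  "001" -> q2 [accept]
  "010" -> q0 [reject]
  "011" -> q0 [reject]
  "100" -> q1 [reject]
  "101" -> q2 [accept]
  "110" -> q0 [reject]
  "111" -> q0 [reject]

2 out of 8


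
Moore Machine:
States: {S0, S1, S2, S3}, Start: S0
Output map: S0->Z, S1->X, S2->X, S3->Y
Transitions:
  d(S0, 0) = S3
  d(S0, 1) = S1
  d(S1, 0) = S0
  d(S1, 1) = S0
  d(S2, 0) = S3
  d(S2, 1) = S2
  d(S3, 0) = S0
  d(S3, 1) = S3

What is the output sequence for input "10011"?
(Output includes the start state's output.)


Start: S0 (output Z)
  --1--> S1 (output X)
  --0--> S0 (output Z)
  --0--> S3 (output Y)
  --1--> S3 (output Y)
  --1--> S3 (output Y)

"ZXZYYY"


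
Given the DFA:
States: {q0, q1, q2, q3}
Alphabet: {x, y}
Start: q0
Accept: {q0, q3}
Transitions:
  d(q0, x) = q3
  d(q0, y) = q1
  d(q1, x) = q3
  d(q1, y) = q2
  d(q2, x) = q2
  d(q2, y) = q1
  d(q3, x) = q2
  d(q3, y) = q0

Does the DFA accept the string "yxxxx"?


Trace: q0 -> q1 -> q3 -> q2 -> q2 -> q2
Final state: q2
Accept states: {q0, q3}

No, rejected (final state q2 is not an accept state)


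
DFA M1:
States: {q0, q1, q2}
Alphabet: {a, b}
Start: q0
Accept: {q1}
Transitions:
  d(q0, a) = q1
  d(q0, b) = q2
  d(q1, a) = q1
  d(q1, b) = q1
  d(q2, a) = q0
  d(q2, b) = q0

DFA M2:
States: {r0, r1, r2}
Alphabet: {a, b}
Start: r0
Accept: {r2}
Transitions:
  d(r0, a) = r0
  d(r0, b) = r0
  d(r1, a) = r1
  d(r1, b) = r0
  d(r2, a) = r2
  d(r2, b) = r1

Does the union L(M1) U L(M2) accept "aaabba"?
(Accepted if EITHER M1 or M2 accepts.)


M1: final=q1 accepted=True
M2: final=r0 accepted=False

Yes, union accepts


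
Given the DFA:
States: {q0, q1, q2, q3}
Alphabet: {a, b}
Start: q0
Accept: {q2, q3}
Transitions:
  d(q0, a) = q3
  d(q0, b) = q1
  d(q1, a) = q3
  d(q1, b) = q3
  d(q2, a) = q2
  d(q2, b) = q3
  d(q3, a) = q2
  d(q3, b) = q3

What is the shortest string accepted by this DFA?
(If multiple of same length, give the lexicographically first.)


BFS by string length (lex-first path to each state shown):
  len 0: q0<-""
  len 1: q1<-"b", q3<-"a"
Found accept state at length 1.

"a"


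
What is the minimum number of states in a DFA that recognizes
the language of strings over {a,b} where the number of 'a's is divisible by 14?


States track (count of 'a') mod 14.
Need 14 states: one per remainder 0..13; accept = remainder 0.

14


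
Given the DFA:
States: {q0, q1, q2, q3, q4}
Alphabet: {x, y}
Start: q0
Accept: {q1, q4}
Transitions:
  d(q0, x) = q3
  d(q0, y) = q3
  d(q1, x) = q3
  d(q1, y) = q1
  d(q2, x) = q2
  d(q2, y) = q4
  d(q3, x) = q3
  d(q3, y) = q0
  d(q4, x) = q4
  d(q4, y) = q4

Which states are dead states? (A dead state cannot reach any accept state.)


Forward reachability from each state:
  q0 -> reaches {q0, q3}, no accept state (dead)
  q1 -> reaches accept state q1 (live)
  q2 -> reaches accept state q4 (live)
  q3 -> reaches {q0, q3}, no accept state (dead)
  q4 -> reaches accept state q4 (live)

{q0, q3}


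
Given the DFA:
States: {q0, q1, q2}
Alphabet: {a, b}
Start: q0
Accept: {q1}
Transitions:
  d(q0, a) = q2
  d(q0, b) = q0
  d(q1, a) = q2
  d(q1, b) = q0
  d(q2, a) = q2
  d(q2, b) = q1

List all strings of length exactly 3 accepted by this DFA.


All strings of length 3: 8 total
Accepted: 2

"aab", "bab"


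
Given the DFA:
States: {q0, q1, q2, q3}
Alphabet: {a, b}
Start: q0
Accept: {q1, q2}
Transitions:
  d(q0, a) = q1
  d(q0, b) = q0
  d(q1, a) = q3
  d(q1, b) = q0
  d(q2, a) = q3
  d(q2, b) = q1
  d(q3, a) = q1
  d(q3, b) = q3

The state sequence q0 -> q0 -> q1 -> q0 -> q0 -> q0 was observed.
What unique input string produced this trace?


Trace back each transition to find the symbol:
  q0 --[b]--> q0
  q0 --[a]--> q1
  q1 --[b]--> q0
  q0 --[b]--> q0
  q0 --[b]--> q0

"babbb"


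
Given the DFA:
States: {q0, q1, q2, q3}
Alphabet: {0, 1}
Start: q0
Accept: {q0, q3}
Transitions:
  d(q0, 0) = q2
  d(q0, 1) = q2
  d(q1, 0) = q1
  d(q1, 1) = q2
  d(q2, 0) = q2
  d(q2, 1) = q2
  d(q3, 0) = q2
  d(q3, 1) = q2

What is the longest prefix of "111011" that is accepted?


Run the DFA, marking each prefix where the state is accepting:
  "" -> q0 [accept]
  "1" -> q2 [reject]
  "11" -> q2 [reject]
  "111" -> q2 [reject]
  "1110" -> q2 [reject]
  "11101" -> q2 [reject]
  "111011" -> q2 [reject]

""


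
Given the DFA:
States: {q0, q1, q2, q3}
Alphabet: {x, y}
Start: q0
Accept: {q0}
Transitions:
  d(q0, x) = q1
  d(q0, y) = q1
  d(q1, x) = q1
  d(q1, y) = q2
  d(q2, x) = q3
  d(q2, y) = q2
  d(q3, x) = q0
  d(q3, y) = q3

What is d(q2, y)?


Looking up transition d(q2, y)

q2


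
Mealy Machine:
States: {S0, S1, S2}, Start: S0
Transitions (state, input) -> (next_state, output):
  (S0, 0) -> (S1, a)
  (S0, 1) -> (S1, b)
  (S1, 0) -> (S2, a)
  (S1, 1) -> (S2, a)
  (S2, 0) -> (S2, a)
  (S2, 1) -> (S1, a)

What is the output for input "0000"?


Step-by-step:
  (S0, 0) -> (S1, a)
  (S1, 0) -> (S2, a)
  (S2, 0) -> (S2, a)
  (S2, 0) -> (S2, a)

"aaaa"


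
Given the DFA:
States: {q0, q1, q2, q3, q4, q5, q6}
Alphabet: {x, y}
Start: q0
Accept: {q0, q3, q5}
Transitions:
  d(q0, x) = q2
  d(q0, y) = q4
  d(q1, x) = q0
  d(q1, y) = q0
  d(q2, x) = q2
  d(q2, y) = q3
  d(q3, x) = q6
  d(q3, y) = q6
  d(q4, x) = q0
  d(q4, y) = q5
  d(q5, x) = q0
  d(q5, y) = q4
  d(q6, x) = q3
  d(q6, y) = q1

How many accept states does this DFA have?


Accept states listed: {q0, q3, q5}
Counting: q0(1) q3(2) q5(3)

3


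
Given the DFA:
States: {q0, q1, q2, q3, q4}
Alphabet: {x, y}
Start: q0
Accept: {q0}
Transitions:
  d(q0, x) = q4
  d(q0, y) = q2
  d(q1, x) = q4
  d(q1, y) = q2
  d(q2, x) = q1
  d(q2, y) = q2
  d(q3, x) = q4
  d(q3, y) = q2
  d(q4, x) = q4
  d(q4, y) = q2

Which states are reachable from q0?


BFS from q0:
  layer 0: {q0}
  layer 1: {q2, q4}
  layer 2: {q1}

{q0, q1, q2, q4}


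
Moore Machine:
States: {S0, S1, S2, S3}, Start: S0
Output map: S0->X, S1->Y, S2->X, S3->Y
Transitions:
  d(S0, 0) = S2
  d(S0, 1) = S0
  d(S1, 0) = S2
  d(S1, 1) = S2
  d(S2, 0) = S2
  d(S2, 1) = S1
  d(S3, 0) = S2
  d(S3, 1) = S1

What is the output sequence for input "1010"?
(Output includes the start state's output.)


Start: S0 (output X)
  --1--> S0 (output X)
  --0--> S2 (output X)
  --1--> S1 (output Y)
  --0--> S2 (output X)

"XXXYX"


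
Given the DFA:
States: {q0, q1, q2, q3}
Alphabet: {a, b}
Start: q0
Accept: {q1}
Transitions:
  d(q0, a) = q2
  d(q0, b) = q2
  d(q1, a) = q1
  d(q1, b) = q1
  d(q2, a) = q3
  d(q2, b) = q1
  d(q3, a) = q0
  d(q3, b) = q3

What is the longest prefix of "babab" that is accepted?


Run the DFA, marking each prefix where the state is accepting:
  "" -> q0 [reject]
  "b" -> q2 [reject]
  "ba" -> q3 [reject]
  "bab" -> q3 [reject]
  "baba" -> q0 [reject]
  "babab" -> q2 [reject]

No prefix is accepted


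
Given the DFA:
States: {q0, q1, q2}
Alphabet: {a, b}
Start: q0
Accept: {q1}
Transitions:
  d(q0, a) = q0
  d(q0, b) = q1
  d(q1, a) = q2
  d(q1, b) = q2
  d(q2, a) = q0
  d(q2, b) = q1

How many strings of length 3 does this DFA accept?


Enumerating all length-3 strings:
  "aaa" -> q0 [reject]
  "aab" -> q1 [accept]
  "aba" -> q2 [reject]
  "abb" -> q2 [reject]
  "baa" -> q0 [reject]
  "bab" -> q1 [accept]
  "bba" -> q0 [reject]
  "bbb" -> q1 [accept]

3 out of 8


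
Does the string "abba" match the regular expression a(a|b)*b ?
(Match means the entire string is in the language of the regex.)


|string| = 4; first = 'a'; last = 'a'

No, "abba" does not match a(a|b)*b


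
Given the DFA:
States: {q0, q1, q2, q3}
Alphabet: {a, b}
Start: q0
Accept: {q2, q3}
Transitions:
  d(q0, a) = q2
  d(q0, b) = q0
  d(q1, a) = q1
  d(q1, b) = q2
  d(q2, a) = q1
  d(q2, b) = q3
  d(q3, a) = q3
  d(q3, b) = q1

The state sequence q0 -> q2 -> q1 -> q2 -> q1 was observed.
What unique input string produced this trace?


Trace back each transition to find the symbol:
  q0 --[a]--> q2
  q2 --[a]--> q1
  q1 --[b]--> q2
  q2 --[a]--> q1

"aaba"


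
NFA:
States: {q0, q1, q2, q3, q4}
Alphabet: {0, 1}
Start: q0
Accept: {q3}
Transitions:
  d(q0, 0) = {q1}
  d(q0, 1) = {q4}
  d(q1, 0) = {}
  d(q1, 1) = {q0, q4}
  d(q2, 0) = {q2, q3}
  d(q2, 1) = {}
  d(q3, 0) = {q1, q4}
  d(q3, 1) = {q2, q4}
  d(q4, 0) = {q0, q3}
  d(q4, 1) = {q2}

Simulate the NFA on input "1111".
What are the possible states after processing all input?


Start: {q0}
  --1--> {q4}
  --1--> {q2}
  --1--> {}
  --1--> {}

{} (empty set, no valid transitions)


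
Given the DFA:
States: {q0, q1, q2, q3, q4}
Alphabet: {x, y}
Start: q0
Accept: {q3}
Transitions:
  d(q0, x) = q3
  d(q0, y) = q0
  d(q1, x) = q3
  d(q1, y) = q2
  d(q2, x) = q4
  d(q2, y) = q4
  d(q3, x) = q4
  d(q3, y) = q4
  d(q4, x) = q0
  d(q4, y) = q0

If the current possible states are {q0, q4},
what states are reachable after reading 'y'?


Apply transition on 'y' from each current state:
  d(q0, y) = q0
  d(q4, y) = q0

{q0}


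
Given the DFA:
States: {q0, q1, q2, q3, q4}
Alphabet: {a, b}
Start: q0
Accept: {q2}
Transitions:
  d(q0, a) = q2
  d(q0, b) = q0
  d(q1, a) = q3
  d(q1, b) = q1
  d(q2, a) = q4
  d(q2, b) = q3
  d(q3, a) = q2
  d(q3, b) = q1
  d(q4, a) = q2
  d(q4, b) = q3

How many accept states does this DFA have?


Accept states listed: {q2}
Counting: q2(1)

1


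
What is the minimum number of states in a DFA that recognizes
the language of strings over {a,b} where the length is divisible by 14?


States track (length) mod 14.
Need 14 states: one per remainder 0..13; accept = remainder 0.

14


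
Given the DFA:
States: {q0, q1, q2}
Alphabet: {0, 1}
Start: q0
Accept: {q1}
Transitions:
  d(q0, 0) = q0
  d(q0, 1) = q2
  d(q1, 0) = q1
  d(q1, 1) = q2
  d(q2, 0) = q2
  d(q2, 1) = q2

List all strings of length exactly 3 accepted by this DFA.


All strings of length 3: 8 total
Accepted: 0

None


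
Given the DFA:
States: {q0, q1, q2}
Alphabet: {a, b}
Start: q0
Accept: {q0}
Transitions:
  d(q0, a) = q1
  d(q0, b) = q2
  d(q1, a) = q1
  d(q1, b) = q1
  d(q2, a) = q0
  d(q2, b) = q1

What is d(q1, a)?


Looking up transition d(q1, a)

q1


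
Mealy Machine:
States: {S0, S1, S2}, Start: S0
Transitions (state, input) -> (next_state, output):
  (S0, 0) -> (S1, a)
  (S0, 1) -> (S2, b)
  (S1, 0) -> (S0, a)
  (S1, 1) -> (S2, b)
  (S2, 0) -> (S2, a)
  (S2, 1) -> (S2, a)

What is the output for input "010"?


Step-by-step:
  (S0, 0) -> (S1, a)
  (S1, 1) -> (S2, b)
  (S2, 0) -> (S2, a)

"aba"


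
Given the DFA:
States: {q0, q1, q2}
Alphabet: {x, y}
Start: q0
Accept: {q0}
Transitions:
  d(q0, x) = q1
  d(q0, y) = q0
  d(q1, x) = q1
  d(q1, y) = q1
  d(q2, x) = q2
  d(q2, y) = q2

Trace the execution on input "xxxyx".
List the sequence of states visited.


Input: xxxyx
d(q0, x) = q1
d(q1, x) = q1
d(q1, x) = q1
d(q1, y) = q1
d(q1, x) = q1


q0 -> q1 -> q1 -> q1 -> q1 -> q1


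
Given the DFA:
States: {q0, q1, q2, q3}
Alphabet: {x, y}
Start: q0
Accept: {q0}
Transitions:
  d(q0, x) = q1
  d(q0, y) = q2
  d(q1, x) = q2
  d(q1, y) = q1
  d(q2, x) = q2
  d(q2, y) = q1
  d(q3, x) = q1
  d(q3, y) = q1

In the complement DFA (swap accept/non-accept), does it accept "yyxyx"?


Trace: q0 -> q2 -> q1 -> q2 -> q1 -> q2
Final: q2
Original accept: {q0}
Complement: q2 is not in original accept

Yes, complement accepts (original rejects)


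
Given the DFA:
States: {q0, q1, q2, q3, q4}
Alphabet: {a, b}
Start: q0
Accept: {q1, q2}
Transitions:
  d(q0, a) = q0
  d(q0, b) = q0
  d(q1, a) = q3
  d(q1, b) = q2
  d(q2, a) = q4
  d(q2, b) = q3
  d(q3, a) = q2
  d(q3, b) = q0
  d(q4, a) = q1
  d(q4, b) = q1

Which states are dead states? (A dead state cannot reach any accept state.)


Forward reachability from each state:
  q0 -> reaches {q0}, no accept state (dead)
  q1 -> reaches accept state q1 (live)
  q2 -> reaches accept state q1 (live)
  q3 -> reaches accept state q1 (live)
  q4 -> reaches accept state q1 (live)

{q0}


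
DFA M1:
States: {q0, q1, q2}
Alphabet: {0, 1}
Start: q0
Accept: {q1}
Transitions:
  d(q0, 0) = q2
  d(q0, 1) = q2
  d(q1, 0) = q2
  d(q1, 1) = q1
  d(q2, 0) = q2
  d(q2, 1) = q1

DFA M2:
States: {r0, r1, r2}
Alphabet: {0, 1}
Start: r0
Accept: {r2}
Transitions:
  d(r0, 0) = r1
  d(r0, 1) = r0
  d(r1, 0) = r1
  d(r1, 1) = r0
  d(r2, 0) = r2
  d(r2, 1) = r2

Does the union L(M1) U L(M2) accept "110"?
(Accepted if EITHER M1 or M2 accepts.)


M1: final=q2 accepted=False
M2: final=r1 accepted=False

No, union rejects (neither accepts)


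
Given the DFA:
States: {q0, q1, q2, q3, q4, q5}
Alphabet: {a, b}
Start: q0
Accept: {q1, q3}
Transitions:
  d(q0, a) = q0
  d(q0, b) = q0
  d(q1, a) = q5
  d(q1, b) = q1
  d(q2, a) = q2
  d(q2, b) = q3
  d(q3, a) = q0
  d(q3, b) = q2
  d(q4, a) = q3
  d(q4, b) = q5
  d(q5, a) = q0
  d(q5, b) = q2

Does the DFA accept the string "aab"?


Trace: q0 -> q0 -> q0 -> q0
Final state: q0
Accept states: {q1, q3}

No, rejected (final state q0 is not an accept state)


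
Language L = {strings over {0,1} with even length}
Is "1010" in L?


length = 4; 4 mod 2 = 0

Yes, "1010" is in L


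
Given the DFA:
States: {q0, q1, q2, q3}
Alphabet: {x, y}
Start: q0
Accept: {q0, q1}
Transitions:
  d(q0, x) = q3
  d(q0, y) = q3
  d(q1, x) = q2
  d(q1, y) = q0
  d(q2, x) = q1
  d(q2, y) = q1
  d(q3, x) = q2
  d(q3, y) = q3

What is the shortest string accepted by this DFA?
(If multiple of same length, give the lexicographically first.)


BFS by string length (lex-first path to each state shown):
  len 0: q0<-""
Found accept state at length 0.

"" (empty string)


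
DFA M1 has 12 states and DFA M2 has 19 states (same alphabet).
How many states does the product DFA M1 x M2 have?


Product construction pairs every M1 state with every M2 state.
12 * 19 = 228

228


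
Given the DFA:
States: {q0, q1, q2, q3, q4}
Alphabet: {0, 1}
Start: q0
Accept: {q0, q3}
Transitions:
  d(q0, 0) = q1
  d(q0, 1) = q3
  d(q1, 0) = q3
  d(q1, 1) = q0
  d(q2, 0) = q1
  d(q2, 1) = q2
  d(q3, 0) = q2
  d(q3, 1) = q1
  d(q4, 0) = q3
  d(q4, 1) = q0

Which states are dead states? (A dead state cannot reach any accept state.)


Forward reachability from each state:
  q0 -> reaches accept state q0 (live)
  q1 -> reaches accept state q0 (live)
  q2 -> reaches accept state q0 (live)
  q3 -> reaches accept state q0 (live)
  q4 -> reaches accept state q0 (live)

None (all states can reach an accept state)


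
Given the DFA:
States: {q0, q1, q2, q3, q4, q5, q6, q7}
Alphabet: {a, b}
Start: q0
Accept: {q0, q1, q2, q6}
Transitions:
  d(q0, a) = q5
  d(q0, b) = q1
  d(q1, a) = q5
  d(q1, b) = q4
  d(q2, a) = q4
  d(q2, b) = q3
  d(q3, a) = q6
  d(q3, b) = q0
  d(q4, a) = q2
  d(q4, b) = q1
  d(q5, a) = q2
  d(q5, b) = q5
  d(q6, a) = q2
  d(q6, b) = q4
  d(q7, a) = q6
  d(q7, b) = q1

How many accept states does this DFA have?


Accept states listed: {q0, q1, q2, q6}
Counting: q0(1) q1(2) q2(3) q6(4)

4


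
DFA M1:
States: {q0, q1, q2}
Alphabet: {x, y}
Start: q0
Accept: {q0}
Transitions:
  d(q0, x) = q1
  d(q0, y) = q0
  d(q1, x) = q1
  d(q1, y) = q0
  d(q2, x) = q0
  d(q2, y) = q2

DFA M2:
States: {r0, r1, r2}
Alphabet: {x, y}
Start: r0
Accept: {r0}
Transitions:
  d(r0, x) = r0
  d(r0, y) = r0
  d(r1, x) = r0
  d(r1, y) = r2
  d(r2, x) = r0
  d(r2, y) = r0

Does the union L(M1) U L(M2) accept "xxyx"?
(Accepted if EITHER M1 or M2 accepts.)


M1: final=q1 accepted=False
M2: final=r0 accepted=True

Yes, union accepts


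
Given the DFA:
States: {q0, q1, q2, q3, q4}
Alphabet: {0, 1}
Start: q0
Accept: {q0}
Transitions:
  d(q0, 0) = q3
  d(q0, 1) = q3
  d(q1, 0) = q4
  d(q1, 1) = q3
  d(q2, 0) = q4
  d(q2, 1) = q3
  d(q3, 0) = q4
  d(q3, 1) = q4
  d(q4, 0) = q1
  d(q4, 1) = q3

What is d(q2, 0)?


Looking up transition d(q2, 0)

q4


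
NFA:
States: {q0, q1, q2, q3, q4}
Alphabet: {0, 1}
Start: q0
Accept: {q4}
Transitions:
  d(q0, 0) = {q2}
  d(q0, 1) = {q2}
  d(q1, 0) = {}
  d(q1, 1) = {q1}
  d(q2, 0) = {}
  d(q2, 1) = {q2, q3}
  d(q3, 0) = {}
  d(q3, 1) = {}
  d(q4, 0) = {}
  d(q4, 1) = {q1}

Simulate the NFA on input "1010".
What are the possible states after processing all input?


Start: {q0}
  --1--> {q2}
  --0--> {}
  --1--> {}
  --0--> {}

{} (empty set, no valid transitions)


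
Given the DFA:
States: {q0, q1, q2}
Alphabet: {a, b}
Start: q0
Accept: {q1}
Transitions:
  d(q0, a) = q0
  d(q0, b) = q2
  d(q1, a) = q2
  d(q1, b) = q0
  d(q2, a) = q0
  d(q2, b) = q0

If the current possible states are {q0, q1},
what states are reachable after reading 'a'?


Apply transition on 'a' from each current state:
  d(q0, a) = q0
  d(q1, a) = q2

{q0, q2}


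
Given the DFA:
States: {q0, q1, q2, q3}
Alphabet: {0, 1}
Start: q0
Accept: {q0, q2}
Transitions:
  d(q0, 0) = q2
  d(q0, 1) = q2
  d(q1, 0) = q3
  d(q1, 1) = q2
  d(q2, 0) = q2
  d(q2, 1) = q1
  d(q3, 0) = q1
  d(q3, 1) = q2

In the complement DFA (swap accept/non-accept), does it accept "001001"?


Trace: q0 -> q2 -> q2 -> q1 -> q3 -> q1 -> q2
Final: q2
Original accept: {q0, q2}
Complement: q2 is in original accept

No, complement rejects (original accepts)


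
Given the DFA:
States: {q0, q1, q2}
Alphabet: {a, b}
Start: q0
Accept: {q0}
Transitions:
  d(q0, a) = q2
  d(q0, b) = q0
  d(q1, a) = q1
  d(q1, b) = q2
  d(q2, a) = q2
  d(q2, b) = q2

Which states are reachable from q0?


BFS from q0:
  layer 0: {q0}
  layer 1: {q2}

{q0, q2}


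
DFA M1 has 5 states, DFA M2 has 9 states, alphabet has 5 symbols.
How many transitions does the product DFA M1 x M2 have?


Product DFA has 5 * 9 = 45 states.
Each has 5 transitions: 45 * 5 = 225

225


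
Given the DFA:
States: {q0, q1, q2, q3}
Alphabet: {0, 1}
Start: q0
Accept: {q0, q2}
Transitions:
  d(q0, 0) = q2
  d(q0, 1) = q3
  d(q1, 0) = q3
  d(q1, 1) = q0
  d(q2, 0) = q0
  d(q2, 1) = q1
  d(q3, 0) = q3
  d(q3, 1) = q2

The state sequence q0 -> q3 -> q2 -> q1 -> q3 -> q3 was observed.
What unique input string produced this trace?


Trace back each transition to find the symbol:
  q0 --[1]--> q3
  q3 --[1]--> q2
  q2 --[1]--> q1
  q1 --[0]--> q3
  q3 --[0]--> q3

"11100"


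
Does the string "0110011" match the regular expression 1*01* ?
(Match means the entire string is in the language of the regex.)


|string| = 7; first = '0'; last = '1'

No, "0110011" does not match 1*01*


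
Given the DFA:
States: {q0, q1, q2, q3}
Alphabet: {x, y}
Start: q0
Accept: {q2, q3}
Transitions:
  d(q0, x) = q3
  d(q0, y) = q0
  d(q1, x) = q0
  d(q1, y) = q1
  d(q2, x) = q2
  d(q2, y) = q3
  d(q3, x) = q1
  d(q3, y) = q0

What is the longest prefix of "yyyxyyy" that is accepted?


Run the DFA, marking each prefix where the state is accepting:
  "" -> q0 [reject]
  "y" -> q0 [reject]
  "yy" -> q0 [reject]
  "yyy" -> q0 [reject]
  "yyyx" -> q3 [accept]
  "yyyxy" -> q0 [reject]
  "yyyxyy" -> q0 [reject]
  "yyyxyyy" -> q0 [reject]

"yyyx"
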